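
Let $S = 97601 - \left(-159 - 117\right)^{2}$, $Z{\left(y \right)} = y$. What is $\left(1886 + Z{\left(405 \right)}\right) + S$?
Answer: $23716$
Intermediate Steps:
$S = 21425$ ($S = 97601 - \left(-276\right)^{2} = 97601 - 76176 = 21425$)
$\left(1886 + Z{\left(405 \right)}\right) + S = \left(1886 + 405\right) + 21425 = 2291 + 21425 = 23716$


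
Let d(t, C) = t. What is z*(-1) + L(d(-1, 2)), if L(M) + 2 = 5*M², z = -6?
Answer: 9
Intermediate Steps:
L(M) = -2 + 5*M²
z*(-1) + L(d(-1, 2)) = -6*(-1) + (-2 + 5*(-1)²) = 6 + (-2 + 5*1) = 6 + (-2 + 5) = 6 + 3 = 9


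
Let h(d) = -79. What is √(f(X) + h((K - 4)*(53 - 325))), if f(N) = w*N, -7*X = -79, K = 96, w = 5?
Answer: I*√1106/7 ≈ 4.7509*I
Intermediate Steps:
X = 79/7 (X = -⅐*(-79) = 79/7 ≈ 11.286)
f(N) = 5*N
√(f(X) + h((K - 4)*(53 - 325))) = √(5*(79/7) - 79) = √(395/7 - 79) = √(-158/7) = I*√1106/7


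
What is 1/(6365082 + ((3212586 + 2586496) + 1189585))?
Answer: 1/13353749 ≈ 7.4885e-8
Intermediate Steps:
1/(6365082 + ((3212586 + 2586496) + 1189585)) = 1/(6365082 + (5799082 + 1189585)) = 1/(6365082 + 6988667) = 1/13353749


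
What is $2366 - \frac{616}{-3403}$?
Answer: $\frac{8052114}{3403} \approx 2366.2$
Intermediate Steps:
$2366 - \frac{616}{-3403} = 2366 - - \frac{616}{3403} = 2366 + \frac{616}{3403} = \frac{8052114}{3403}$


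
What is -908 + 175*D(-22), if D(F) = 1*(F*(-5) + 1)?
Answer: 18517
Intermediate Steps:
D(F) = 1 - 5*F (D(F) = 1*(-5*F + 1) = 1*(1 - 5*F) = 1 - 5*F)
-908 + 175*D(-22) = -908 + 175*(1 - 5*(-22)) = -908 + 175*(1 + 110) = -908 + 175*111 = -908 + 19425 = 18517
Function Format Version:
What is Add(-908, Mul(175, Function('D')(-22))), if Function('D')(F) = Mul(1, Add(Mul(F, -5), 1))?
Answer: 18517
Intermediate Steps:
Function('D')(F) = Add(1, Mul(-5, F)) (Function('D')(F) = Mul(1, Add(Mul(-5, F), 1)) = Mul(1, Add(1, Mul(-5, F))) = Add(1, Mul(-5, F)))
Add(-908, Mul(175, Function('D')(-22))) = Add(-908, Mul(175, Add(1, Mul(-5, -22)))) = Add(-908, Mul(175, Add(1, 110))) = Add(-908, Mul(175, 111)) = Add(-908, 19425) = 18517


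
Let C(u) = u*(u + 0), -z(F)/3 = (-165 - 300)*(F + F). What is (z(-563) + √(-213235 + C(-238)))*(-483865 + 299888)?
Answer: 288985552290 - 551931*I*√17399 ≈ 2.8899e+11 - 7.2803e+7*I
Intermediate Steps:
z(F) = 2790*F (z(F) = -3*(-165 - 300)*(F + F) = -(-1395)*2*F = -(-2790)*F = 2790*F)
C(u) = u² (C(u) = u*u = u²)
(z(-563) + √(-213235 + C(-238)))*(-483865 + 299888) = (2790*(-563) + √(-213235 + (-238)²))*(-483865 + 299888) = (-1570770 + √(-213235 + 56644))*(-183977) = (-1570770 + √(-156591))*(-183977) = (-1570770 + 3*I*√17399)*(-183977) = 288985552290 - 551931*I*√17399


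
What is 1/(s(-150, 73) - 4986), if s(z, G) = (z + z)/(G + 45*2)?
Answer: -163/813018 ≈ -0.00020049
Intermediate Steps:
s(z, G) = 2*z/(90 + G) (s(z, G) = (2*z)/(G + 90) = (2*z)/(90 + G) = 2*z/(90 + G))
1/(s(-150, 73) - 4986) = 1/(2*(-150)/(90 + 73) - 4986) = 1/(2*(-150)/163 - 4986) = 1/(2*(-150)*(1/163) - 4986) = 1/(-300/163 - 4986) = 1/(-813018/163) = -163/813018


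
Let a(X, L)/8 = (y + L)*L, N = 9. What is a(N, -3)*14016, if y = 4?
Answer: -336384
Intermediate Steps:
a(X, L) = 8*L*(4 + L) (a(X, L) = 8*((4 + L)*L) = 8*(L*(4 + L)) = 8*L*(4 + L))
a(N, -3)*14016 = (8*(-3)*(4 - 3))*14016 = (8*(-3)*1)*14016 = -24*14016 = -336384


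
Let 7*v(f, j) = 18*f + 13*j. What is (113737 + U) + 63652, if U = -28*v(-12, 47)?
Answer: 175809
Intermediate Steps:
v(f, j) = 13*j/7 + 18*f/7 (v(f, j) = (18*f + 13*j)/7 = (13*j + 18*f)/7 = 13*j/7 + 18*f/7)
U = -1580 (U = -28*((13/7)*47 + (18/7)*(-12)) = -28*(611/7 - 216/7) = -28*395/7 = -1580)
(113737 + U) + 63652 = (113737 - 1580) + 63652 = 112157 + 63652 = 175809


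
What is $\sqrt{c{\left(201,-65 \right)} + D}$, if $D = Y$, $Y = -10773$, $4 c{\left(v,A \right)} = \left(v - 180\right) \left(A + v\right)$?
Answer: $i \sqrt{10059} \approx 100.29 i$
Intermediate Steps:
$c{\left(v,A \right)} = \frac{\left(-180 + v\right) \left(A + v\right)}{4}$ ($c{\left(v,A \right)} = \frac{\left(v - 180\right) \left(A + v\right)}{4} = \frac{\left(-180 + v\right) \left(A + v\right)}{4}$)
$D = -10773$
$\sqrt{c{\left(201,-65 \right)} + D} = \sqrt{\left(\left(-45\right) \left(-65\right) - 9045 + \frac{201^{2}}{4} + \frac{1}{4} \left(-65\right) 201\right) - 10773} = \sqrt{\left(2925 - 9045 + \frac{1}{4} \cdot 40401 - \frac{13065}{4}\right) - 10773} = \sqrt{\left(2925 - 9045 + \frac{40401}{4} - \frac{13065}{4}\right) - 10773} = \sqrt{714 - 10773} = \sqrt{-10059} = i \sqrt{10059}$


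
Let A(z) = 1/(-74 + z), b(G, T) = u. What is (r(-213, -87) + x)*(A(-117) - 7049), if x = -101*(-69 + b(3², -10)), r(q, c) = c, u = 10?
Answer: -7905825920/191 ≈ -4.1392e+7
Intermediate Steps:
b(G, T) = 10
x = 5959 (x = -101*(-69 + 10) = -101*(-59) = 5959)
(r(-213, -87) + x)*(A(-117) - 7049) = (-87 + 5959)*(1/(-74 - 117) - 7049) = 5872*(1/(-191) - 7049) = 5872*(-1/191 - 7049) = 5872*(-1346360/191) = -7905825920/191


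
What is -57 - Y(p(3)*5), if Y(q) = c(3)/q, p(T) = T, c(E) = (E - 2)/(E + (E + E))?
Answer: -7696/135 ≈ -57.007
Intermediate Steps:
c(E) = (-2 + E)/(3*E) (c(E) = (-2 + E)/(E + 2*E) = (-2 + E)/((3*E)) = (-2 + E)*(1/(3*E)) = (-2 + E)/(3*E))
Y(q) = 1/(9*q) (Y(q) = ((1/3)*(-2 + 3)/3)/q = ((1/3)*(1/3)*1)/q = 1/(9*q))
-57 - Y(p(3)*5) = -57 - 1/(9*(3*5)) = -57 - 1/(9*15) = -57 - 1*1/135 = -57 - 1/135 = -7696/135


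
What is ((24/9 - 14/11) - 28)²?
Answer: 770884/1089 ≈ 707.88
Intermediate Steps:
((24/9 - 14/11) - 28)² = ((24*(⅑) - 14*1/11) - 28)² = ((8/3 - 14/11) - 28)² = (46/33 - 28)² = (-878/33)² = 770884/1089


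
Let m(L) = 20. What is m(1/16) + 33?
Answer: 53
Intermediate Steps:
m(1/16) + 33 = 20 + 33 = 53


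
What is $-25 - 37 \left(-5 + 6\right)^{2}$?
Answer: $-62$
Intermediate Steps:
$-25 - 37 \left(-5 + 6\right)^{2} = -25 - 37 \cdot 1^{2} = -25 - 37 = -62$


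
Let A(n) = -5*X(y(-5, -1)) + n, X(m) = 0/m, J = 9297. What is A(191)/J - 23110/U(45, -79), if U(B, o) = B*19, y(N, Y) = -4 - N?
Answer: -1590299/58881 ≈ -27.009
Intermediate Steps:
U(B, o) = 19*B
X(m) = 0
A(n) = n (A(n) = -5*0 + n = 0 + n = n)
A(191)/J - 23110/U(45, -79) = 191/9297 - 23110/(19*45) = 191*(1/9297) - 23110/855 = 191/9297 - 23110*1/855 = 191/9297 - 4622/171 = -1590299/58881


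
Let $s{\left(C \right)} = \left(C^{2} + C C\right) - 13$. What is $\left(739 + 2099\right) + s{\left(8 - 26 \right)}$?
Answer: $3473$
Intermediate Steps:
$s{\left(C \right)} = -13 + 2 C^{2}$ ($s{\left(C \right)} = \left(C^{2} + C^{2}\right) - 13 = 2 C^{2} - 13 = -13 + 2 C^{2}$)
$\left(739 + 2099\right) + s{\left(8 - 26 \right)} = \left(739 + 2099\right) - \left(13 - 2 \left(8 - 26\right)^{2}\right) = 2838 - \left(13 - 2 \left(8 - 26\right)^{2}\right) = 2838 - \left(13 - 2 \left(-18\right)^{2}\right) = 2838 + \left(-13 + 2 \cdot 324\right) = 2838 + \left(-13 + 648\right) = 2838 + 635 = 3473$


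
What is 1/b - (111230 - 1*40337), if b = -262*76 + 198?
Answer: -1397584603/19714 ≈ -70893.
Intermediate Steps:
b = -19714 (b = -19912 + 198 = -19714)
1/b - (111230 - 1*40337) = 1/(-19714) - (111230 - 1*40337) = -1/19714 - (111230 - 40337) = -1/19714 - 1*70893 = -1/19714 - 70893 = -1397584603/19714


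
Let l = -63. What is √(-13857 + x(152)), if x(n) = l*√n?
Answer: √(-13857 - 126*√38) ≈ 120.97*I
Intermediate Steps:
x(n) = -63*√n
√(-13857 + x(152)) = √(-13857 - 126*√38)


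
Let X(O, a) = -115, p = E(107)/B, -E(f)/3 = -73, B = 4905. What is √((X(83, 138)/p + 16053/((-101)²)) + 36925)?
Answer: √1867353093937/7373 ≈ 185.34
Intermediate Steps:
E(f) = 219 (E(f) = -3*(-73) = 219)
p = 73/1635 (p = 219/4905 = 219*(1/4905) = 73/1635 ≈ 0.044648)
√((X(83, 138)/p + 16053/((-101)²)) + 36925) = √((-115/73/1635 + 16053/((-101)²)) + 36925) = √((-115*1635/73 + 16053/10201) + 36925) = √((-188025/73 + 16053*(1/10201)) + 36925) = √((-188025/73 + 16053/10201) + 36925) = √(-1916871156/744673 + 36925) = √(25580179369/744673) = √1867353093937/7373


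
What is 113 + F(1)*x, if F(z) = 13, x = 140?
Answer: 1933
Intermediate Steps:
113 + F(1)*x = 113 + 13*140 = 113 + 1820 = 1933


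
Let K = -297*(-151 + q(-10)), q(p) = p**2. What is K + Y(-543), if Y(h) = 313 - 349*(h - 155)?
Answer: 259062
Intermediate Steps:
Y(h) = 54408 - 349*h (Y(h) = 313 - 349*(-155 + h) = 313 + (54095 - 349*h) = 54408 - 349*h)
K = 15147 (K = -297*(-151 + (-10)**2) = -297*(-151 + 100) = -297*(-51) = 15147)
K + Y(-543) = 15147 + (54408 - 349*(-543)) = 15147 + (54408 + 189507) = 15147 + 243915 = 259062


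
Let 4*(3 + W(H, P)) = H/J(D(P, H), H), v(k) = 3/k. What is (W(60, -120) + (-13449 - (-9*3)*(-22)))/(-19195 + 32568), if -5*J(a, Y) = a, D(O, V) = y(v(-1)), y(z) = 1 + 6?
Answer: -98397/93611 ≈ -1.0511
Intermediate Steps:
y(z) = 7
D(O, V) = 7
J(a, Y) = -a/5
W(H, P) = -3 - 5*H/28 (W(H, P) = -3 + (H/((-1/5*7)))/4 = -3 + (H/(-7/5))/4 = -3 + (H*(-5/7))/4 = -3 + (-5*H/7)/4 = -3 - 5*H/28)
(W(60, -120) + (-13449 - (-9*3)*(-22)))/(-19195 + 32568) = ((-3 - 5/28*60) + (-13449 - (-9*3)*(-22)))/(-19195 + 32568) = ((-3 - 75/7) + (-13449 - (-27)*(-22)))/13373 = (-96/7 + (-13449 - 1*594))*(1/13373) = (-96/7 + (-13449 - 594))*(1/13373) = (-96/7 - 14043)*(1/13373) = -98397/7*1/13373 = -98397/93611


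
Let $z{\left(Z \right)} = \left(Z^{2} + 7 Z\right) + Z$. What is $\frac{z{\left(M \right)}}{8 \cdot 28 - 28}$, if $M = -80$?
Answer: $\frac{1440}{49} \approx 29.388$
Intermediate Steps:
$z{\left(Z \right)} = Z^{2} + 8 Z$
$\frac{z{\left(M \right)}}{8 \cdot 28 - 28} = \frac{\left(-80\right) \left(8 - 80\right)}{8 \cdot 28 - 28} = \frac{\left(-80\right) \left(-72\right)}{224 - 28} = \frac{5760}{196} = 5760 \cdot \frac{1}{196} = \frac{1440}{49}$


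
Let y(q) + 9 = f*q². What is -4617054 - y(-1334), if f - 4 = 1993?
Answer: -3558390377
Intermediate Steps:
f = 1997 (f = 4 + 1993 = 1997)
y(q) = -9 + 1997*q²
-4617054 - y(-1334) = -4617054 - (-9 + 1997*(-1334)²) = -4617054 - (-9 + 1997*1779556) = -4617054 - (-9 + 3553773332) = -4617054 - 1*3553773323 = -4617054 - 3553773323 = -3558390377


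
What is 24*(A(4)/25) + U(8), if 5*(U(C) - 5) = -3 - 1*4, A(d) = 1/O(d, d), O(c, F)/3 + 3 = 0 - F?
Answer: 622/175 ≈ 3.5543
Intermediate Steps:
O(c, F) = -9 - 3*F (O(c, F) = -9 + 3*(0 - F) = -9 + 3*(-F) = -9 - 3*F)
A(d) = 1/(-9 - 3*d)
U(C) = 18/5 (U(C) = 5 + (-3 - 1*4)/5 = 5 + (-3 - 4)/5 = 5 + (⅕)*(-7) = 5 - 7/5 = 18/5)
24*(A(4)/25) + U(8) = 24*(-1/(9 + 3*4)/25) + 18/5 = 24*(-1/(9 + 12)*(1/25)) + 18/5 = 24*(-1/21*(1/25)) + 18/5 = 24*(-1*1/21*(1/25)) + 18/5 = 24*(-1/21*1/25) + 18/5 = 24*(-1/525) + 18/5 = -8/175 + 18/5 = 622/175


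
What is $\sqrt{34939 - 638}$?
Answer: $\sqrt{34301} \approx 185.21$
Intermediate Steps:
$\sqrt{34939 - 638} = \sqrt{34301}$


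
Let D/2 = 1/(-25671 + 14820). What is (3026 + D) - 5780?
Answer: -29883656/10851 ≈ -2754.0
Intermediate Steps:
D = -2/10851 (D = 2/(-25671 + 14820) = 2/(-10851) = 2*(-1/10851) = -2/10851 ≈ -0.00018431)
(3026 + D) - 5780 = (3026 - 2/10851) - 5780 = 32835124/10851 - 5780 = -29883656/10851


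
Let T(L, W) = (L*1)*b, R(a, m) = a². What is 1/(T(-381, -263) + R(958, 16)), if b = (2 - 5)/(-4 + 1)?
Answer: 1/917383 ≈ 1.0901e-6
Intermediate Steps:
b = 1 (b = -3/(-3) = -3*(-⅓) = 1)
T(L, W) = L (T(L, W) = (L*1)*1 = L*1 = L)
1/(T(-381, -263) + R(958, 16)) = 1/(-381 + 958²) = 1/(-381 + 917764) = 1/917383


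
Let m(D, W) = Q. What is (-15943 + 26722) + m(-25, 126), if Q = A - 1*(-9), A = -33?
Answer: 10755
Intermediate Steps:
Q = -24 (Q = -33 - 1*(-9) = -33 + 9 = -24)
m(D, W) = -24
(-15943 + 26722) + m(-25, 126) = (-15943 + 26722) - 24 = 10779 - 24 = 10755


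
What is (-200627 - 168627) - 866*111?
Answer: -465380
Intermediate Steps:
(-200627 - 168627) - 866*111 = -369254 - 1*96126 = -369254 - 96126 = -465380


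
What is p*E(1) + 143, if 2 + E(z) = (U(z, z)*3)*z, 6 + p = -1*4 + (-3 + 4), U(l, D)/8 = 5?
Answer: -919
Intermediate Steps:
U(l, D) = 40 (U(l, D) = 8*5 = 40)
p = -9 (p = -6 + (-1*4 + (-3 + 4)) = -6 + (-4 + 1) = -6 - 3 = -9)
E(z) = -2 + 120*z (E(z) = -2 + (40*3)*z = -2 + 120*z)
p*E(1) + 143 = -9*(-2 + 120*1) + 143 = -9*(-2 + 120) + 143 = -9*118 + 143 = -1062 + 143 = -919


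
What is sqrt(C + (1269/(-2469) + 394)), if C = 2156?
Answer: sqrt(1726840821)/823 ≈ 50.492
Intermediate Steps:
sqrt(C + (1269/(-2469) + 394)) = sqrt(2156 + (1269/(-2469) + 394)) = sqrt(2156 + (1269*(-1/2469) + 394)) = sqrt(2156 + (-423/823 + 394)) = sqrt(2156 + 323839/823) = sqrt(2098227/823) = sqrt(1726840821)/823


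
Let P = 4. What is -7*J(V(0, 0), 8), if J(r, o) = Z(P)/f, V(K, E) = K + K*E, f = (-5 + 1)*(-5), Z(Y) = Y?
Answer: -7/5 ≈ -1.4000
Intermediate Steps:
f = 20 (f = -4*(-5) = 20)
V(K, E) = K + E*K
J(r, o) = ⅕ (J(r, o) = 4/20 = 4*(1/20) = ⅕)
-7*J(V(0, 0), 8) = -7*⅕ = -7/5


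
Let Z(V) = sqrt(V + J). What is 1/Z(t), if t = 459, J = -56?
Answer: sqrt(403)/403 ≈ 0.049814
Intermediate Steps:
Z(V) = sqrt(-56 + V) (Z(V) = sqrt(V - 56) = sqrt(-56 + V))
1/Z(t) = 1/(sqrt(-56 + 459)) = 1/(sqrt(403)) = sqrt(403)/403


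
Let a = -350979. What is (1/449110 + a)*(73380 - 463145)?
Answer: 12287589413343617/89822 ≈ 1.3680e+11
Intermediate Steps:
(1/449110 + a)*(73380 - 463145) = (1/449110 - 350979)*(73380 - 463145) = (1/449110 - 350979)*(-389765) = -157628178689/449110*(-389765) = 12287589413343617/89822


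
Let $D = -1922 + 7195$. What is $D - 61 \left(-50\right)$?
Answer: $8323$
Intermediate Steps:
$D = 5273$
$D - 61 \left(-50\right) = 5273 - 61 \left(-50\right) = 5273 - -3050 = 5273 + 3050 = 8323$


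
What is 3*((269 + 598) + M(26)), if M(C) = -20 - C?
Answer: 2463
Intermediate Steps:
3*((269 + 598) + M(26)) = 3*((269 + 598) + (-20 - 1*26)) = 3*(867 + (-20 - 26)) = 3*(867 - 46) = 3*821 = 2463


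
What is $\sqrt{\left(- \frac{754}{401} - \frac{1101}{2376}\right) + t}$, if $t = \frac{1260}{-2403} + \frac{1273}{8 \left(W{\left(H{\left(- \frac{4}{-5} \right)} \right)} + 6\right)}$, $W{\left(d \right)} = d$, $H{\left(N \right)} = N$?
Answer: $\frac{\sqrt{131692392275236595}}{80086116} \approx 4.5313$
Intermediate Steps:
$t = \frac{1661375}{72624}$ ($t = \frac{1260}{-2403} + \frac{1273}{8 \left(- \frac{4}{-5} + 6\right)} = 1260 \left(- \frac{1}{2403}\right) + \frac{1273}{8 \left(\left(-4\right) \left(- \frac{1}{5}\right) + 6\right)} = - \frac{140}{267} + \frac{1273}{8 \left(\frac{4}{5} + 6\right)} = - \frac{140}{267} + \frac{1273}{8 \cdot \frac{34}{5}} = - \frac{140}{267} + \frac{1273}{\frac{272}{5}} = - \frac{140}{267} + 1273 \cdot \frac{5}{272} = - \frac{140}{267} + \frac{6365}{272} = \frac{1661375}{72624} \approx 22.876$)
$\sqrt{\left(- \frac{754}{401} - \frac{1101}{2376}\right) + t} = \sqrt{\left(- \frac{754}{401} - \frac{1101}{2376}\right) + \frac{1661375}{72624}} = \sqrt{\left(\left(-754\right) \frac{1}{401} - \frac{367}{792}\right) + \frac{1661375}{72624}} = \sqrt{\left(- \frac{754}{401} - \frac{367}{792}\right) + \frac{1661375}{72624}} = \sqrt{- \frac{744335}{317592} + \frac{1661375}{72624}} = \sqrt{\frac{19732617665}{961033392}} = \frac{\sqrt{131692392275236595}}{80086116}$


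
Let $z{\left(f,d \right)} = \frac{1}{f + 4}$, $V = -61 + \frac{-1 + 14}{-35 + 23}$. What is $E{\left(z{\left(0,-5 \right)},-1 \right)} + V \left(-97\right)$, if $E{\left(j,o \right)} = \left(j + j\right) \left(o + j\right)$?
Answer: $\frac{144521}{24} \approx 6021.7$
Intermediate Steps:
$V = - \frac{745}{12}$ ($V = -61 + \frac{13}{-12} = -61 + 13 \left(- \frac{1}{12}\right) = -61 - \frac{13}{12} = - \frac{745}{12} \approx -62.083$)
$z{\left(f,d \right)} = \frac{1}{4 + f}$
$E{\left(j,o \right)} = 2 j \left(j + o\right)$
$E{\left(z{\left(0,-5 \right)},-1 \right)} + V \left(-97\right) = \frac{2 \left(\frac{1}{4 + 0} - 1\right)}{4 + 0} - - \frac{72265}{12} = \frac{2 \left(\frac{1}{4} - 1\right)}{4} + \frac{72265}{12} = 2 \cdot \frac{1}{4} \left(\frac{1}{4} - 1\right) + \frac{72265}{12} = 2 \cdot \frac{1}{4} \left(- \frac{3}{4}\right) + \frac{72265}{12} = - \frac{3}{8} + \frac{72265}{12} = \frac{144521}{24}$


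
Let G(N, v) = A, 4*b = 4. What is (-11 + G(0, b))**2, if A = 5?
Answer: 36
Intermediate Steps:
b = 1 (b = (1/4)*4 = 1)
G(N, v) = 5
(-11 + G(0, b))**2 = (-11 + 5)**2 = (-6)**2 = 36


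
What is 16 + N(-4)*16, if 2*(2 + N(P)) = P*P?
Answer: 112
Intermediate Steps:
N(P) = -2 + P²/2 (N(P) = -2 + (P*P)/2 = -2 + P²/2)
16 + N(-4)*16 = 16 + (-2 + (½)*(-4)²)*16 = 16 + (-2 + (½)*16)*16 = 16 + (-2 + 8)*16 = 16 + 6*16 = 16 + 96 = 112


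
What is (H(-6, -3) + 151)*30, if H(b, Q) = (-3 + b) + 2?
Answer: 4320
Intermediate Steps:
H(b, Q) = -1 + b
(H(-6, -3) + 151)*30 = ((-1 - 6) + 151)*30 = (-7 + 151)*30 = 144*30 = 4320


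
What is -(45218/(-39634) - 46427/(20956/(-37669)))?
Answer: -34656658330467/415285052 ≈ -83453.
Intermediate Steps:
-(45218/(-39634) - 46427/(20956/(-37669))) = -(45218*(-1/39634) - 46427/(20956*(-1/37669))) = -(-22609/19817 - 46427/(-20956/37669)) = -(-22609/19817 - 46427*(-37669/20956)) = -(-22609/19817 + 1748858663/20956) = -1*34656658330467/415285052 = -34656658330467/415285052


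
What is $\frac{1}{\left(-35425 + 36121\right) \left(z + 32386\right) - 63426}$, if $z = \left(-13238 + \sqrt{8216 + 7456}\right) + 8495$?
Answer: $\frac{355113}{6809542521238} - \frac{116 \sqrt{3918}}{30642941345571} \approx 5.1912 \cdot 10^{-8}$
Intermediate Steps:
$z = -4743 + 2 \sqrt{3918}$ ($z = \left(-13238 + \sqrt{15672}\right) + 8495 = \left(-13238 + 2 \sqrt{3918}\right) + 8495 = -4743 + 2 \sqrt{3918} \approx -4617.8$)
$\frac{1}{\left(-35425 + 36121\right) \left(z + 32386\right) - 63426} = \frac{1}{\left(-35425 + 36121\right) \left(\left(-4743 + 2 \sqrt{3918}\right) + 32386\right) - 63426} = \frac{1}{696 \left(27643 + 2 \sqrt{3918}\right) - 63426} = \frac{1}{\left(19239528 + 1392 \sqrt{3918}\right) - 63426} = \frac{1}{19176102 + 1392 \sqrt{3918}}$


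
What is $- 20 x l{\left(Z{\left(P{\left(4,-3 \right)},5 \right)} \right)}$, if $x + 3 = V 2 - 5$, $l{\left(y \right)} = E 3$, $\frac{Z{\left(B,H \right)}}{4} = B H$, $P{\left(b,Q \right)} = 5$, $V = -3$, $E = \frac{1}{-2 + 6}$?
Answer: $210$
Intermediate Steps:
$E = \frac{1}{4} \approx 0.25$
$Z{\left(B,H \right)} = 4 B H$
$l{\left(y \right)} = \frac{3}{4}$ ($l{\left(y \right)} = \frac{1}{4} \cdot 3 = \frac{3}{4}$)
$x = -14$ ($x = -3 - 11 = -14$)
$- 20 x l{\left(Z{\left(P{\left(4,-3 \right)},5 \right)} \right)} = \left(-20\right) \left(-14\right) \frac{3}{4} = 280 \cdot \frac{3}{4} = 210$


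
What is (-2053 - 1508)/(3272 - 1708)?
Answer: -3561/1564 ≈ -2.2769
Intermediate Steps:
(-2053 - 1508)/(3272 - 1708) = -3561/1564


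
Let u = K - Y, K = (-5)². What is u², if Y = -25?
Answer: 2500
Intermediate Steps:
K = 25
u = 50 (u = 25 - 1*(-25) = 25 + 25 = 50)
u² = 50² = 2500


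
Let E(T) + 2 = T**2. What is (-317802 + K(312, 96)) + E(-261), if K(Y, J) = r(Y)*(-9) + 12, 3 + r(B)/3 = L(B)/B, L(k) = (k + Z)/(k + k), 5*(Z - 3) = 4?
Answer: -26995659137/108160 ≈ -2.4959e+5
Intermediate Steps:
E(T) = -2 + T**2
Z = 19/5 (Z = 3 + (1/5)*4 = 3 + 4/5 = 19/5 ≈ 3.8000)
L(k) = (19/5 + k)/(2*k) (L(k) = (k + 19/5)/(k + k) = (19/5 + k)/((2*k)) = (19/5 + k)*(1/(2*k)) = (19/5 + k)/(2*k))
r(B) = -9 + 3*(19 + 5*B)/(10*B**2) (r(B) = -9 + 3*(((19 + 5*B)/(10*B))/B) = -9 + 3*((19 + 5*B)/(10*B**2)) = -9 + 3*(19 + 5*B)/(10*B**2))
K(Y, J) = 93 - 513/(10*Y**2) - 27/(2*Y) (K(Y, J) = (-9 + 3/(2*Y) + 57/(10*Y**2))*(-9) + 12 = (81 - 513/(10*Y**2) - 27/(2*Y)) + 12 = 93 - 513/(10*Y**2) - 27/(2*Y))
(-317802 + K(312, 96)) + E(-261) = (-317802 + (93 - 513/10/312**2 - 27/2/312)) + (-2 + (-261)**2) = (-317802 + (93 - 513/10*1/97344 - 27/2*1/312)) + (-2 + 68121) = (-317802 + (93 - 57/108160 - 9/208)) + 68119 = (-317802 + 10054143/108160) + 68119 = -34363410177/108160 + 68119 = -26995659137/108160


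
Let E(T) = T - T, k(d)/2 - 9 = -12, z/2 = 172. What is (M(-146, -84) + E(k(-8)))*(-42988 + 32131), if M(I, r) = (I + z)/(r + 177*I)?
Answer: 358281/4321 ≈ 82.916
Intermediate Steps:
z = 344 (z = 2*172 = 344)
k(d) = -6 (k(d) = 18 + 2*(-12) = 18 - 24 = -6)
E(T) = 0
M(I, r) = (344 + I)/(r + 177*I) (M(I, r) = (I + 344)/(r + 177*I) = (344 + I)/(r + 177*I))
(M(-146, -84) + E(k(-8)))*(-42988 + 32131) = ((344 - 146)/(-84 + 177*(-146)) + 0)*(-42988 + 32131) = (198/(-84 - 25842) + 0)*(-10857) = (198/(-25926) + 0)*(-10857) = (-1/25926*198 + 0)*(-10857) = (-33/4321 + 0)*(-10857) = -33/4321*(-10857) = 358281/4321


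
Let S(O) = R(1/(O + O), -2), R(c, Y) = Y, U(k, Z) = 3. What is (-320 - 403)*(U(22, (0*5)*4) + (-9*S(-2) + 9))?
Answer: -21690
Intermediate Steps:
S(O) = -2
(-320 - 403)*(U(22, (0*5)*4) + (-9*S(-2) + 9)) = (-320 - 403)*(3 + (-9*(-2) + 9)) = -723*(3 + (18 + 9)) = -723*(3 + 27) = -723*30 = -21690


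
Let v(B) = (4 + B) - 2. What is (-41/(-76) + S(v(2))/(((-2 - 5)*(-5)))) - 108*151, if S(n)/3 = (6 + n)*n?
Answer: -8673745/532 ≈ -16304.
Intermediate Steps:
v(B) = 2 + B
S(n) = 3*n*(6 + n) (S(n) = 3*((6 + n)*n) = 3*(n*(6 + n)) = 3*n*(6 + n))
(-41/(-76) + S(v(2))/(((-2 - 5)*(-5)))) - 108*151 = (-41/(-76) + (3*(2 + 2)*(6 + (2 + 2)))/(((-2 - 5)*(-5)))) - 108*151 = (-41*(-1/76) + (3*4*(6 + 4))/((-7*(-5)))) - 16308 = (41/76 + (3*4*10)/35) - 16308 = (41/76 + 120*(1/35)) - 16308 = (41/76 + 24/7) - 16308 = 2111/532 - 16308 = -8673745/532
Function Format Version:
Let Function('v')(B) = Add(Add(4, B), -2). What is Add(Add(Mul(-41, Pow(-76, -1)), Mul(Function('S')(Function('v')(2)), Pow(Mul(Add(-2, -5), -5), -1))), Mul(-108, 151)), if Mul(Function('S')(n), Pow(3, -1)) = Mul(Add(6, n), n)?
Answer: Rational(-8673745, 532) ≈ -16304.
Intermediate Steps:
Function('v')(B) = Add(2, B)
Function('S')(n) = Mul(3, n, Add(6, n)) (Function('S')(n) = Mul(3, Mul(Add(6, n), n)) = Mul(3, Mul(n, Add(6, n))) = Mul(3, n, Add(6, n)))
Add(Add(Mul(-41, Pow(-76, -1)), Mul(Function('S')(Function('v')(2)), Pow(Mul(Add(-2, -5), -5), -1))), Mul(-108, 151)) = Add(Add(Mul(-41, Pow(-76, -1)), Mul(Mul(3, Add(2, 2), Add(6, Add(2, 2))), Pow(Mul(Add(-2, -5), -5), -1))), Mul(-108, 151)) = Add(Add(Mul(-41, Rational(-1, 76)), Mul(Mul(3, 4, Add(6, 4)), Pow(Mul(-7, -5), -1))), -16308) = Add(Add(Rational(41, 76), Mul(Mul(3, 4, 10), Pow(35, -1))), -16308) = Add(Add(Rational(41, 76), Mul(120, Rational(1, 35))), -16308) = Add(Add(Rational(41, 76), Rational(24, 7)), -16308) = Add(Rational(2111, 532), -16308) = Rational(-8673745, 532)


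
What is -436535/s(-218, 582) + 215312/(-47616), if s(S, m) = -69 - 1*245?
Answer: 647451331/467232 ≈ 1385.7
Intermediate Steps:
s(S, m) = -314 (s(S, m) = -69 - 245 = -314)
-436535/s(-218, 582) + 215312/(-47616) = -436535/(-314) + 215312/(-47616) = -436535*(-1/314) + 215312*(-1/47616) = 436535/314 - 13457/2976 = 647451331/467232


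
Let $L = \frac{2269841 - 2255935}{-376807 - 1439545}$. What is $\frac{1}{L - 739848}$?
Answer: $- \frac{908176}{671912204201} \approx -1.3516 \cdot 10^{-6}$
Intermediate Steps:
$L = - \frac{6953}{908176}$ ($L = \frac{13906}{-1816352} = 13906 \left(- \frac{1}{1816352}\right) = - \frac{6953}{908176} \approx -0.007656$)
$\frac{1}{L - 739848} = \frac{1}{- \frac{6953}{908176} - 739848} = \frac{1}{- \frac{671912204201}{908176}} = - \frac{908176}{671912204201}$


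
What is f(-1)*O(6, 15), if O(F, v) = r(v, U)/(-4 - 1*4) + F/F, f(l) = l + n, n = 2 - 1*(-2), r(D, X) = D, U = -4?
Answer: -21/8 ≈ -2.6250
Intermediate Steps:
n = 4 (n = 2 + 2 = 4)
f(l) = 4 + l (f(l) = l + 4 = 4 + l)
O(F, v) = 1 - v/8 (O(F, v) = v/(-4 - 1*4) + F/F = v/(-4 - 4) + 1 = v/(-8) + 1 = v*(-⅛) + 1 = -v/8 + 1 = 1 - v/8)
f(-1)*O(6, 15) = (4 - 1)*(1 - ⅛*15) = 3*(1 - 15/8) = 3*(-7/8) = -21/8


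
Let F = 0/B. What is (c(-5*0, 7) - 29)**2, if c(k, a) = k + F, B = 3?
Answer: 841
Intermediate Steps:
F = 0 (F = 0/3 = 0*(1/3) = 0)
c(k, a) = k (c(k, a) = k + 0 = k)
(c(-5*0, 7) - 29)**2 = (-5*0 - 29)**2 = (0 - 29)**2 = (-29)**2 = 841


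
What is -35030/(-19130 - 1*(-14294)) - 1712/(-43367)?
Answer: 24635891/3382626 ≈ 7.2831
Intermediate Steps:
-35030/(-19130 - 1*(-14294)) - 1712/(-43367) = -35030/(-19130 + 14294) - 1712*(-1/43367) = -35030/(-4836) + 1712/43367 = -35030*(-1/4836) + 1712/43367 = 565/78 + 1712/43367 = 24635891/3382626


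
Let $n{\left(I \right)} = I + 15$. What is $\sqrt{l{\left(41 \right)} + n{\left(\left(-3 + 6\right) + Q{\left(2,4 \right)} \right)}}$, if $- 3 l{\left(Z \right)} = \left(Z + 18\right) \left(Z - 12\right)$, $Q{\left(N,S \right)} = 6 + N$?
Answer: $\frac{i \sqrt{4899}}{3} \approx 23.331 i$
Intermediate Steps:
$l{\left(Z \right)} = - \frac{\left(-12 + Z\right) \left(18 + Z\right)}{3}$ ($l{\left(Z \right)} = - \frac{\left(Z + 18\right) \left(Z - 12\right)}{3} = - \frac{\left(18 + Z\right) \left(-12 + Z\right)}{3} = - \frac{\left(-12 + Z\right) \left(18 + Z\right)}{3}$)
$n{\left(I \right)} = 15 + I$
$\sqrt{l{\left(41 \right)} + n{\left(\left(-3 + 6\right) + Q{\left(2,4 \right)} \right)}} = \sqrt{\left(72 - 82 - \frac{41^{2}}{3}\right) + \left(15 + \left(\left(-3 + 6\right) + \left(6 + 2\right)\right)\right)} = \sqrt{\left(72 - 82 - \frac{1681}{3}\right) + \left(15 + \left(3 + 8\right)\right)} = \sqrt{\left(72 - 82 - \frac{1681}{3}\right) + \left(15 + 11\right)} = \sqrt{- \frac{1711}{3} + 26} = \sqrt{- \frac{1633}{3}} = \frac{i \sqrt{4899}}{3}$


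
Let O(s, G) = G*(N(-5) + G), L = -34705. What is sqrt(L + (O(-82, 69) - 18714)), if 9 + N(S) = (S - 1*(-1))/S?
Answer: I*sqrt(1230595)/5 ≈ 221.86*I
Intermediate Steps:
N(S) = -9 + (1 + S)/S (N(S) = -9 + (S - 1*(-1))/S = -9 + (S + 1)/S = -9 + (1 + S)/S)
O(s, G) = G*(-41/5 + G) (O(s, G) = G*((-8 + 1/(-5)) + G) = G*((-8 - 1/5) + G) = G*(-41/5 + G))
sqrt(L + (O(-82, 69) - 18714)) = sqrt(-34705 + ((1/5)*69*(-41 + 5*69) - 18714)) = sqrt(-34705 + ((1/5)*69*(-41 + 345) - 18714)) = sqrt(-34705 + ((1/5)*69*304 - 18714)) = sqrt(-34705 + (20976/5 - 18714)) = sqrt(-34705 - 72594/5) = sqrt(-246119/5) = I*sqrt(1230595)/5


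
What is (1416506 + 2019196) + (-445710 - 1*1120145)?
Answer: 1869847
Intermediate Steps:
(1416506 + 2019196) + (-445710 - 1*1120145) = 3435702 + (-445710 - 1120145) = 3435702 - 1565855 = 1869847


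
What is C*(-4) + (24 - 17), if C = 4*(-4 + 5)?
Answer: -9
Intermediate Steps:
C = 4 (C = 4*1 = 4)
C*(-4) + (24 - 17) = 4*(-4) + (24 - 17) = -16 + 7 = -9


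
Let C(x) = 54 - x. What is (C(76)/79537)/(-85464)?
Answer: 11/3398775084 ≈ 3.2365e-9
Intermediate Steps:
(C(76)/79537)/(-85464) = ((54 - 1*76)/79537)/(-85464) = ((54 - 76)*(1/79537))*(-1/85464) = -22*1/79537*(-1/85464) = -22/79537*(-1/85464) = 11/3398775084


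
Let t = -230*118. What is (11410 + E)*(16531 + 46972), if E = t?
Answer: -998902190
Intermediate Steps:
t = -27140
E = -27140
(11410 + E)*(16531 + 46972) = (11410 - 27140)*(16531 + 46972) = -15730*63503 = -998902190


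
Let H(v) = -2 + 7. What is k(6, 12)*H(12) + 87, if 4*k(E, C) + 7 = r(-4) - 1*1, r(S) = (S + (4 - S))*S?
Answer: 57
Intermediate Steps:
r(S) = 4*S
H(v) = 5
k(E, C) = -6 (k(E, C) = -7/4 + (4*(-4) - 1*1)/4 = -7/4 + (-16 - 1)/4 = -7/4 + (¼)*(-17) = -7/4 - 17/4 = -6)
k(6, 12)*H(12) + 87 = -6*5 + 87 = -30 + 87 = 57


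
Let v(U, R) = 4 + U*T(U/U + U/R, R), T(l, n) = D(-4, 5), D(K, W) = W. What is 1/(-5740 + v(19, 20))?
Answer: -1/5641 ≈ -0.00017727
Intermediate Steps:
T(l, n) = 5
v(U, R) = 4 + 5*U (v(U, R) = 4 + U*5 = 4 + 5*U)
1/(-5740 + v(19, 20)) = 1/(-5740 + (4 + 5*19)) = 1/(-5740 + (4 + 95)) = 1/(-5740 + 99) = 1/(-5641) = -1/5641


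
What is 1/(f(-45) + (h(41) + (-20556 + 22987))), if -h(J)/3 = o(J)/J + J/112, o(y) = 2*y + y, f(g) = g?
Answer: 112/266101 ≈ 0.00042089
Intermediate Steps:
o(y) = 3*y
h(J) = -9 - 3*J/112 (h(J) = -3*((3*J)/J + J/112) = -3*(3 + J*(1/112)) = -3*(3 + J/112) = -9 - 3*J/112)
1/(f(-45) + (h(41) + (-20556 + 22987))) = 1/(-45 + ((-9 - 3/112*41) + (-20556 + 22987))) = 1/(-45 + ((-9 - 123/112) + 2431)) = 1/(-45 + (-1131/112 + 2431)) = 1/(-45 + 271141/112) = 1/(266101/112) = 112/266101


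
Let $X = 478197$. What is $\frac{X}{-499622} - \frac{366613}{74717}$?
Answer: $- \frac{218897365535}{37330256974} \approx -5.8638$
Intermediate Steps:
$\frac{X}{-499622} - \frac{366613}{74717} = \frac{478197}{-499622} - \frac{366613}{74717} = 478197 \left(- \frac{1}{499622}\right) - \frac{366613}{74717} = - \frac{478197}{499622} - \frac{366613}{74717} = - \frac{218897365535}{37330256974}$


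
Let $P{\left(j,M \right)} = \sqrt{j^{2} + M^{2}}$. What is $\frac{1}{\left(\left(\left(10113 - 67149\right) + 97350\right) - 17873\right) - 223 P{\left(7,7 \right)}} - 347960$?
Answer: $- \frac{173536364547999}{498725039} + \frac{1561 \sqrt{2}}{498725039} \approx -3.4796 \cdot 10^{5}$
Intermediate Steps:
$P{\left(j,M \right)} = \sqrt{M^{2} + j^{2}}$
$\frac{1}{\left(\left(\left(10113 - 67149\right) + 97350\right) - 17873\right) - 223 P{\left(7,7 \right)}} - 347960 = \frac{1}{\left(\left(\left(10113 - 67149\right) + 97350\right) - 17873\right) - 223 \sqrt{7^{2} + 7^{2}}} - 347960 = \frac{1}{\left(\left(\left(10113 - 67149\right) + 97350\right) - 17873\right) - 223 \sqrt{49 + 49}} - 347960 = \frac{1}{\left(\left(-57036 + 97350\right) - 17873\right) - 223 \sqrt{98}} - 347960 = \frac{1}{\left(40314 - 17873\right) - 223 \cdot 7 \sqrt{2}} - 347960 = \frac{1}{22441 - 1561 \sqrt{2}} - 347960 = -347960 + \frac{1}{22441 - 1561 \sqrt{2}}$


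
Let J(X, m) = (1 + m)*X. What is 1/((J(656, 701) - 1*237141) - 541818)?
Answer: -1/318447 ≈ -3.1402e-6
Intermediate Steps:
J(X, m) = X*(1 + m)
1/((J(656, 701) - 1*237141) - 541818) = 1/((656*(1 + 701) - 1*237141) - 541818) = 1/((656*702 - 237141) - 541818) = 1/((460512 - 237141) - 541818) = 1/(223371 - 541818) = 1/(-318447) = -1/318447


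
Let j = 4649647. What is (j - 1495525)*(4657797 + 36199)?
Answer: 14805436051512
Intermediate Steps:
(j - 1495525)*(4657797 + 36199) = (4649647 - 1495525)*(4657797 + 36199) = 3154122*4693996 = 14805436051512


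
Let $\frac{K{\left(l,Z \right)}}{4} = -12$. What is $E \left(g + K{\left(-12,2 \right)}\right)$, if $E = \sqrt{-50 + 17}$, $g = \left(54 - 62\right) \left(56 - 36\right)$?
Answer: $- 208 i \sqrt{33} \approx - 1194.9 i$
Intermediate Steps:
$K{\left(l,Z \right)} = -48$ ($K{\left(l,Z \right)} = 4 \left(-12\right) = -48$)
$g = -160$ ($g = \left(-8\right) 20 = -160$)
$E = i \sqrt{33}$ ($E = \sqrt{-33} = i \sqrt{33} \approx 5.7446 i$)
$E \left(g + K{\left(-12,2 \right)}\right) = i \sqrt{33} \left(-160 - 48\right) = i \sqrt{33} \left(-208\right) = - 208 i \sqrt{33}$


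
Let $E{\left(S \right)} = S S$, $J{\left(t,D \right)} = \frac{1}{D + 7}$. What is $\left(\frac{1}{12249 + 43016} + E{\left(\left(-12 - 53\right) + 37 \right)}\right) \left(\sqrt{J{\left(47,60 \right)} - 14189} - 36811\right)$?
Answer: $- \frac{1594938210171}{55265} + \frac{646683 i \sqrt{63694354}}{55265} \approx -2.886 \cdot 10^{7} + 93388.0 i$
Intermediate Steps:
$J{\left(t,D \right)} = \frac{1}{7 + D}$
$E{\left(S \right)} = S^{2}$
$\left(\frac{1}{12249 + 43016} + E{\left(\left(-12 - 53\right) + 37 \right)}\right) \left(\sqrt{J{\left(47,60 \right)} - 14189} - 36811\right) = \left(\frac{1}{12249 + 43016} + \left(\left(-12 - 53\right) + 37\right)^{2}\right) \left(\sqrt{\frac{1}{7 + 60} - 14189} - 36811\right) = \left(\frac{1}{55265} + \left(-65 + 37\right)^{2}\right) \left(\sqrt{\frac{1}{67} - 14189} - 36811\right) = \left(\frac{1}{55265} + \left(-28\right)^{2}\right) \left(\sqrt{\frac{1}{67} - 14189} - 36811\right) = \left(\frac{1}{55265} + 784\right) \left(\sqrt{- \frac{950662}{67}} - 36811\right) = \frac{43327761 \left(\frac{i \sqrt{63694354}}{67} - 36811\right)}{55265} = \frac{43327761 \left(-36811 + \frac{i \sqrt{63694354}}{67}\right)}{55265} = - \frac{1594938210171}{55265} + \frac{646683 i \sqrt{63694354}}{55265}$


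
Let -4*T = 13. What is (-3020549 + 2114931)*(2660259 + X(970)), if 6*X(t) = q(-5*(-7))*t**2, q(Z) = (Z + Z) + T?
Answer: -11888746170287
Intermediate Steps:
T = -13/4 (T = -1/4*13 = -13/4 ≈ -3.2500)
q(Z) = -13/4 + 2*Z (q(Z) = (Z + Z) - 13/4 = 2*Z - 13/4 = -13/4 + 2*Z)
X(t) = 89*t**2/8 (X(t) = ((-13/4 + 2*(-5*(-7)))*t**2)/6 = ((-13/4 + 2*35)*t**2)/6 = ((-13/4 + 70)*t**2)/6 = (267*t**2/4)/6 = 89*t**2/8)
(-3020549 + 2114931)*(2660259 + X(970)) = (-3020549 + 2114931)*(2660259 + (89/8)*970**2) = -905618*(2660259 + (89/8)*940900) = -905618*(2660259 + 20935025/2) = -905618*26255543/2 = -11888746170287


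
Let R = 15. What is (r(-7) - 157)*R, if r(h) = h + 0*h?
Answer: -2460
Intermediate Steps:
r(h) = h (r(h) = h + 0 = h)
(r(-7) - 157)*R = (-7 - 157)*15 = -164*15 = -2460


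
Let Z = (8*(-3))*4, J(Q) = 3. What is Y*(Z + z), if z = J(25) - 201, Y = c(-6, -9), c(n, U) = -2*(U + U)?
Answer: -10584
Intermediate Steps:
c(n, U) = -4*U
Y = 36 (Y = -4*(-9) = 36)
Z = -96 (Z = -24*4 = -96)
z = -198 (z = 3 - 201 = -198)
Y*(Z + z) = 36*(-96 - 198) = 36*(-294) = -10584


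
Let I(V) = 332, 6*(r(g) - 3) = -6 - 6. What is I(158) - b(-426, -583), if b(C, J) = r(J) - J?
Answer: -252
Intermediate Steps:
r(g) = 1 (r(g) = 3 + (-6 - 6)/6 = 3 + (⅙)*(-12) = 3 - 2 = 1)
b(C, J) = 1 - J
I(158) - b(-426, -583) = 332 - (1 - 1*(-583)) = 332 - (1 + 583) = 332 - 1*584 = 332 - 584 = -252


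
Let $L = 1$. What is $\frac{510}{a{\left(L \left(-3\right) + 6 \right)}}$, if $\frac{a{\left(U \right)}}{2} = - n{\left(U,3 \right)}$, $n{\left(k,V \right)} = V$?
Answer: $-85$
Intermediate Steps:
$a{\left(U \right)} = -6$ ($a{\left(U \right)} = 2 \left(\left(-1\right) 3\right) = 2 \left(-3\right) = -6$)
$\frac{510}{a{\left(L \left(-3\right) + 6 \right)}} = \frac{510}{-6} = 510 \left(- \frac{1}{6}\right) = -85$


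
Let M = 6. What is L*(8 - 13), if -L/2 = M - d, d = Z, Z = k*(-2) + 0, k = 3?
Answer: 120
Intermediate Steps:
Z = -6 (Z = 3*(-2) + 0 = -6 + 0 = -6)
d = -6
L = -24 (L = -2*(6 - 1*(-6)) = -2*(6 + 6) = -2*12 = -24)
L*(8 - 13) = -24*(8 - 13) = -24*(-5) = 120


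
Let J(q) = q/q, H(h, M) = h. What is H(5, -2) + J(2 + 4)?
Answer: 6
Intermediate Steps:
J(q) = 1
H(5, -2) + J(2 + 4) = 5 + 1 = 6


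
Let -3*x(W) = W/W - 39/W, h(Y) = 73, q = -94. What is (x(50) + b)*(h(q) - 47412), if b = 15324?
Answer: -108812904671/150 ≈ -7.2542e+8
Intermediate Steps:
x(W) = -1/3 + 13/W (x(W) = -(W/W - 39/W)/3 = -(1 - 39/W)/3 = -1/3 + 13/W)
(x(50) + b)*(h(q) - 47412) = ((1/3)*(39 - 1*50)/50 + 15324)*(73 - 47412) = ((1/3)*(1/50)*(39 - 50) + 15324)*(-47339) = ((1/3)*(1/50)*(-11) + 15324)*(-47339) = (-11/150 + 15324)*(-47339) = (2298589/150)*(-47339) = -108812904671/150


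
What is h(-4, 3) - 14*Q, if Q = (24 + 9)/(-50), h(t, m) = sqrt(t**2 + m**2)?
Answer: 356/25 ≈ 14.240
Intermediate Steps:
h(t, m) = sqrt(m**2 + t**2)
Q = -33/50 (Q = 33*(-1/50) = -33/50 ≈ -0.66000)
h(-4, 3) - 14*Q = sqrt(3**2 + (-4)**2) - 14*(-33/50) = sqrt(9 + 16) + 231/25 = sqrt(25) + 231/25 = 5 + 231/25 = 356/25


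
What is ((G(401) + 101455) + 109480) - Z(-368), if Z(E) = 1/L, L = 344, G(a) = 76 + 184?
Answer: 72651079/344 ≈ 2.1120e+5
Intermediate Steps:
G(a) = 260
Z(E) = 1/344
((G(401) + 101455) + 109480) - Z(-368) = ((260 + 101455) + 109480) - 1*1/344 = (101715 + 109480) - 1/344 = 211195 - 1/344 = 72651079/344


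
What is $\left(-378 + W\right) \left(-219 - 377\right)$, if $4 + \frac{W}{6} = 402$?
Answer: $-1197960$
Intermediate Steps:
$W = 2388$ ($W = -24 + 6 \cdot 402 = -24 + 2412 = 2388$)
$\left(-378 + W\right) \left(-219 - 377\right) = \left(-378 + 2388\right) \left(-219 - 377\right) = 2010 \left(-596\right) = -1197960$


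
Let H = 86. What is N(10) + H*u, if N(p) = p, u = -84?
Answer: -7214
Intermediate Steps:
N(10) + H*u = 10 + 86*(-84) = 10 - 7224 = -7214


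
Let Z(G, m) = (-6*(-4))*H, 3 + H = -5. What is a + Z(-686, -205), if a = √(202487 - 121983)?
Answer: -192 + 2*√20126 ≈ 91.732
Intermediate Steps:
H = -8 (H = -3 - 5 = -8)
Z(G, m) = -192 (Z(G, m) = -6*(-4)*(-8) = 24*(-8) = -192)
a = 2*√20126 (a = √80504 = 2*√20126 ≈ 283.73)
a + Z(-686, -205) = 2*√20126 - 192 = -192 + 2*√20126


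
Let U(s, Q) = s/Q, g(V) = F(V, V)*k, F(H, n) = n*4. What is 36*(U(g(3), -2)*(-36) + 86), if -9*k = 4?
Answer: -360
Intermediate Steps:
F(H, n) = 4*n
k = -4/9 (k = -1/9*4 = -4/9 ≈ -0.44444)
g(V) = -16*V/9 (g(V) = (4*V)*(-4/9) = -16*V/9)
36*(U(g(3), -2)*(-36) + 86) = 36*((-16/9*3/(-2))*(-36) + 86) = 36*(-16/3*(-1/2)*(-36) + 86) = 36*((8/3)*(-36) + 86) = 36*(-96 + 86) = 36*(-10) = -360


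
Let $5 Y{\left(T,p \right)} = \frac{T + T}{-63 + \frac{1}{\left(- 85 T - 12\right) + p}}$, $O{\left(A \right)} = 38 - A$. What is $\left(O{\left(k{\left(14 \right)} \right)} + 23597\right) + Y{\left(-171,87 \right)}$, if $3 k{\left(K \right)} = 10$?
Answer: $\frac{65256811927}{2761287} \approx 23633.0$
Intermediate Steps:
$k{\left(K \right)} = \frac{10}{3}$ ($k{\left(K \right)} = \frac{1}{3} \cdot 10 = \frac{10}{3}$)
$Y{\left(T,p \right)} = \frac{2 T}{5 \left(-63 + \frac{1}{-12 + p - 85 T}\right)}$ ($Y{\left(T,p \right)} = \frac{\left(T + T\right) \frac{1}{-63 + \frac{1}{\left(- 85 T - 12\right) + p}}}{5} = \frac{2 T \frac{1}{-63 + \frac{1}{\left(-12 - 85 T\right) + p}}}{5} = \frac{2 T \frac{1}{-63 + \frac{1}{-12 + p - 85 T}}}{5} = \frac{2 T}{5 \left(-63 + \frac{1}{-12 + p - 85 T}\right)}$)
$\left(O{\left(k{\left(14 \right)} \right)} + 23597\right) + Y{\left(-171,87 \right)} = \left(\left(38 - \frac{10}{3}\right) + 23597\right) + \frac{2}{5} \left(-171\right) \frac{1}{-757 - -915705 + 63 \cdot 87} \left(12 - 87 + 85 \left(-171\right)\right) = \left(\left(38 - \frac{10}{3}\right) + 23597\right) + \frac{2}{5} \left(-171\right) \frac{1}{-757 + 915705 + 5481} \left(12 - 87 - 14535\right) = \left(\frac{104}{3} + 23597\right) + \frac{2}{5} \left(-171\right) \frac{1}{920429} \left(-14610\right) = \frac{70895}{3} + \frac{2}{5} \left(-171\right) \frac{1}{920429} \left(-14610\right) = \frac{70895}{3} + \frac{999324}{920429} = \frac{65256811927}{2761287}$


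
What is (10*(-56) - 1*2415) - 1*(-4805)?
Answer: 1830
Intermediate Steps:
(10*(-56) - 1*2415) - 1*(-4805) = (-560 - 2415) + 4805 = -2975 + 4805 = 1830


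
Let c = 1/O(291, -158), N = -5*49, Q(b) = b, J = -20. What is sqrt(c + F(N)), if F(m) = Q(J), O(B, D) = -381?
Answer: I*sqrt(2903601)/381 ≈ 4.4724*I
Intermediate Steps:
N = -245
F(m) = -20
c = -1/381 (c = 1/(-381) = -1/381 ≈ -0.0026247)
sqrt(c + F(N)) = sqrt(-1/381 - 20) = sqrt(-7621/381) = I*sqrt(2903601)/381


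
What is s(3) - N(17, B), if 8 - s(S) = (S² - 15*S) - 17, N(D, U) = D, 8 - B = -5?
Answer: 44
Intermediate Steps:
B = 13 (B = 8 - 1*(-5) = 8 + 5 = 13)
s(S) = 25 - S² + 15*S (s(S) = 8 - ((S² - 15*S) - 17) = 8 - (-17 + S² - 15*S) = 8 + (17 - S² + 15*S) = 25 - S² + 15*S)
s(3) - N(17, B) = (25 - 1*3² + 15*3) - 1*17 = (25 - 1*9 + 45) - 17 = (25 - 9 + 45) - 17 = 61 - 17 = 44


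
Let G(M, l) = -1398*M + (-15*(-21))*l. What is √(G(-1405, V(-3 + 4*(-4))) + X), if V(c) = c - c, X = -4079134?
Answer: 8*I*√33046 ≈ 1454.3*I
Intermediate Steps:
V(c) = 0
G(M, l) = -1398*M + 315*l
√(G(-1405, V(-3 + 4*(-4))) + X) = √((-1398*(-1405) + 315*0) - 4079134) = √((1964190 + 0) - 4079134) = √(1964190 - 4079134) = √(-2114944) = 8*I*√33046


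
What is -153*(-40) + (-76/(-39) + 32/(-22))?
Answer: 2625692/429 ≈ 6120.5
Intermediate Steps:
-153*(-40) + (-76/(-39) + 32/(-22)) = 6120 + (-76*(-1/39) + 32*(-1/22)) = 6120 + (76/39 - 16/11) = 6120 + 212/429 = 2625692/429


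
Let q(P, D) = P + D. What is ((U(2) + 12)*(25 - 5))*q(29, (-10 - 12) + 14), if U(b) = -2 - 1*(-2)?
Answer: 5040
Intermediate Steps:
U(b) = 0 (U(b) = -2 + 2 = 0)
q(P, D) = D + P
((U(2) + 12)*(25 - 5))*q(29, (-10 - 12) + 14) = ((0 + 12)*(25 - 5))*(((-10 - 12) + 14) + 29) = (12*20)*((-22 + 14) + 29) = 240*(-8 + 29) = 240*21 = 5040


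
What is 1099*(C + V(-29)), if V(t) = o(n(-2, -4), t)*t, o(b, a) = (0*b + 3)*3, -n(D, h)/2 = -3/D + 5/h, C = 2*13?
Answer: -258265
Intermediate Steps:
C = 26
n(D, h) = -10/h + 6/D (n(D, h) = -2*(-3/D + 5/h) = -10/h + 6/D)
o(b, a) = 9 (o(b, a) = (0 + 3)*3 = 3*3 = 9)
V(t) = 9*t
1099*(C + V(-29)) = 1099*(26 + 9*(-29)) = 1099*(26 - 261) = 1099*(-235) = -258265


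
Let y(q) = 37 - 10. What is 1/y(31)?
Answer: 1/27 ≈ 0.037037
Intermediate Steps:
y(q) = 27
1/y(31) = 1/27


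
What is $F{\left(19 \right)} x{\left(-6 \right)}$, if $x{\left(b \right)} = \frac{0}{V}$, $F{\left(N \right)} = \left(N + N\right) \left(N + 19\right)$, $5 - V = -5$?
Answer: $0$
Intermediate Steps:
$V = 10$ ($V = 5 - -5 = 5 + 5 = 10$)
$F{\left(N \right)} = 2 N \left(19 + N\right)$
$x{\left(b \right)} = 0$ ($x{\left(b \right)} = \frac{0}{10} = 0 \cdot \frac{1}{10} = 0$)
$F{\left(19 \right)} x{\left(-6 \right)} = 2 \cdot 19 \left(19 + 19\right) 0 = 2 \cdot 19 \cdot 38 \cdot 0 = 1444 \cdot 0 = 0$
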